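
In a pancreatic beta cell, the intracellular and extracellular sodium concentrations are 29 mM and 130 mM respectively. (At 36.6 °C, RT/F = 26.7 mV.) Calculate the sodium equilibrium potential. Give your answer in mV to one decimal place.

E = (26.7/z) · ln([Na⁺]_out/[Na⁺]_in) with z = +1.
= (26.7/1) · ln(130/29) = 26.70 · ln(4.483)
= 26.70 · (1.5002) = 40.06 mV

40.1 mV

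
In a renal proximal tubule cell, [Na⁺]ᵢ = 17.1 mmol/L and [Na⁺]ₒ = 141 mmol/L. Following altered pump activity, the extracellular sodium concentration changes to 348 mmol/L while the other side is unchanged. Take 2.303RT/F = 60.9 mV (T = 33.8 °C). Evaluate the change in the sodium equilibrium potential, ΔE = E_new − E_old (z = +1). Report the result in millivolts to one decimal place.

23.9 mV

E_old = (60.9/1)·log₁₀(141/17.1) = 55.80 mV
E_new = (60.9/1)·log₁₀(348/17.1) = 79.69 mV
ΔE = 79.69 − (55.80) = 23.89 mV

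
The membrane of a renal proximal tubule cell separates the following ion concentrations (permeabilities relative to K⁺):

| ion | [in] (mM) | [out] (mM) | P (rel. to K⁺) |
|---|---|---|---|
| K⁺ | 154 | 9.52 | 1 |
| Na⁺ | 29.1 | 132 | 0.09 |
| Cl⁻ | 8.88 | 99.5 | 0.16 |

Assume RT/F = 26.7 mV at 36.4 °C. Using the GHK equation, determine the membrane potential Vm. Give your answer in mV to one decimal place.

-54.0 mV

Vm = 26.7 · ln[(Σ P·[cation]ₒ + Σ P·[anion]ᵢ) / (Σ P·[cation]ᵢ + Σ P·[anion]ₒ)]
Numerator = 1×9.52 + 0.09×132 + 0.16×8.88 = 22.82
Denominator = 1×154 + 0.09×29.1 + 0.16×99.5 = 172.5
Vm = 26.7 · ln(0.13226) = 26.7 × (-2.0230) = -54.01 mV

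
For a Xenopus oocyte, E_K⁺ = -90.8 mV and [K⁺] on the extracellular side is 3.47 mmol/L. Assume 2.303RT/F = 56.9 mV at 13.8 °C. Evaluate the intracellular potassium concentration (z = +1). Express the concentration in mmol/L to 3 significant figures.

Nernst: E = (56.9/1) · log₁₀([out]/[in]), so log₁₀([out]/[in]) = -90.8 × 1 / 56.9 = -1.5958.
[out]/[in] = 10^(-1.5958) = 0.02536.
[in] = 3.47 / 0.02536 = 136.8 mmol/L.

137 mmol/L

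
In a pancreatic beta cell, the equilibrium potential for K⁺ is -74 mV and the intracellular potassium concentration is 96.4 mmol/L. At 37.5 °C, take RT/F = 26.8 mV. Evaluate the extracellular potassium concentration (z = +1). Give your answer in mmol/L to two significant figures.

Nernst: E = (26.8/1) · ln([out]/[in]), so ln([out]/[in]) = -74.0 × 1 / 26.8 = -2.7612.
[out]/[in] = e^(-2.7612) = 0.06322.
[out] = 0.06322 × 96.4 = 6.094 mmol/L.

6.1 mmol/L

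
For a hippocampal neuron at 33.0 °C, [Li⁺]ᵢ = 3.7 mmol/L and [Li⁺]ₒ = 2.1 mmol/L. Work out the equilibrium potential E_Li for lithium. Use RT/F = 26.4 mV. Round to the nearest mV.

E = (26.4/z) · ln([Li⁺]_out/[Li⁺]_in) with z = +1.
= (26.4/1) · ln(2.1/3.7) = 26.40 · ln(0.5676)
= 26.40 · (-0.5664) = -14.95 mV

-15 mV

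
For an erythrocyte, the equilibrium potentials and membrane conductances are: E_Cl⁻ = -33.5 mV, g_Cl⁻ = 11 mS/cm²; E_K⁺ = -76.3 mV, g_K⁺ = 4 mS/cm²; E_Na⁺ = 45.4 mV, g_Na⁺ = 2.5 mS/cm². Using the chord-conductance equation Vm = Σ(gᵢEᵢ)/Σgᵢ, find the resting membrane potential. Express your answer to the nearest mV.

Σ gᵢEᵢ = 11·(-33.5) + 4·(-76.3) + 2.5·(45.4) = -560.20
Σ gᵢ = 11 + 4 + 2.5 = 17.5
Vm = -560.20 / 17.5 = -32.01 mV

-32 mV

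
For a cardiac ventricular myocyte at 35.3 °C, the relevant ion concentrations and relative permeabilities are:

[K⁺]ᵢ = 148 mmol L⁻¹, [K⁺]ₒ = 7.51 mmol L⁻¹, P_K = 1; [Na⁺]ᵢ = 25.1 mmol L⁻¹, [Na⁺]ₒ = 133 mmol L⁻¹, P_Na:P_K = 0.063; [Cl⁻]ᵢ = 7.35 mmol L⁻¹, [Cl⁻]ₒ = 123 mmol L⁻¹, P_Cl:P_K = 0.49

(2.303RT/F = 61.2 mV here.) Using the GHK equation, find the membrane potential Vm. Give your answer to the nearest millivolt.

Vm = 61.2 · log₁₀[(Σ P·[cation]ₒ + Σ P·[anion]ᵢ) / (Σ P·[cation]ᵢ + Σ P·[anion]ₒ)]
Numerator = 1×7.51 + 0.063×133 + 0.49×7.35 = 19.49
Denominator = 1×148 + 0.063×25.1 + 0.49×123 = 209.9
Vm = 61.2 · log₁₀(0.092878) = 61.2 × (-1.0321) = -63.16 mV

-63 mV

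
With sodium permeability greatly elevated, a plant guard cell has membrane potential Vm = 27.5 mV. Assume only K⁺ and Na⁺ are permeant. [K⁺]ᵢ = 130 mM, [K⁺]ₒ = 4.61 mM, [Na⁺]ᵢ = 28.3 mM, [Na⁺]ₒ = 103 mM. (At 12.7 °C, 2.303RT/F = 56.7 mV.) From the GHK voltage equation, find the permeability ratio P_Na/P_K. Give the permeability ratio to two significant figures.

Let α = P_Na/P_K. GHK: Vm = 56.7·log₁₀[(Kₒ + α·Naₒ)/(Kᵢ + α·Naᵢ)].
10^(Vm/56.7) = 10^(27.5/56.7) = 3.055
So 3.055·(Kᵢ + α·Naᵢ) = Kₒ + α·Naₒ → α = (3.055·130.0 − 4.61) / (103.0 − 3.055·28.3)
α = (397.1 − 4.61) / (103.0 − 86.46) = 392.5/16.54 = 23.73

24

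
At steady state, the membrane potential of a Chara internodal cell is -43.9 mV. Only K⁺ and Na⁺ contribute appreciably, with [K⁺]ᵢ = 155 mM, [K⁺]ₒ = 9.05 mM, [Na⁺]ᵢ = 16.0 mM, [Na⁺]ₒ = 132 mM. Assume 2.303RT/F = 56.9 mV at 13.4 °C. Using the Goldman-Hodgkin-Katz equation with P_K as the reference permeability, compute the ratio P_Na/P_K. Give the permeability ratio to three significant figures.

Let α = P_Na/P_K. GHK: Vm = 56.9·log₁₀[(Kₒ + α·Naₒ)/(Kᵢ + α·Naᵢ)].
10^(Vm/56.9) = 10^(-43.9/56.9) = 0.16923
So 0.16923·(Kᵢ + α·Naᵢ) = Kₒ + α·Naₒ → α = (0.16923·155.0 − 9.05) / (132.0 − 0.16923·16.0)
α = (26.23 − 9.05) / (132.0 − 2.708) = 17.18/129.3 = 0.1329

0.133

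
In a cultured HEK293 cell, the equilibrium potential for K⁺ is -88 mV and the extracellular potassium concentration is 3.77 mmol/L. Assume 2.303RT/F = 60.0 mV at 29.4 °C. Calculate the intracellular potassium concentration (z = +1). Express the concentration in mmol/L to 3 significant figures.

110 mmol/L

Nernst: E = (60.0/1) · log₁₀([out]/[in]), so log₁₀([out]/[in]) = -88.0 × 1 / 60.0 = -1.4667.
[out]/[in] = 10^(-1.4667) = 0.03415.
[in] = 3.77 / 0.03415 = 110.4 mmol/L.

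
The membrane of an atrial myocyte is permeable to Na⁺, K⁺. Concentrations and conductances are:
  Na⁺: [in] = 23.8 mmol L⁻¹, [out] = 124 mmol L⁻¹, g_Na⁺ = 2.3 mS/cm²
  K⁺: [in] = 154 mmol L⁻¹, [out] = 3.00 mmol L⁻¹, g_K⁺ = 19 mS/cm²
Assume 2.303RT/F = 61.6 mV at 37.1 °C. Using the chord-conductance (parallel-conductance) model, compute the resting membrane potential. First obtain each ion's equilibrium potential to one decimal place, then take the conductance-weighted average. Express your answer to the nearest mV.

E_Na⁺ = (61.6/1)·log₁₀(124/23.8) = 44.2 mV
E_K⁺ = (61.6/1)·log₁₀(3.00/154) = -105.4 mV
Vm = (Σ gᵢEᵢ)/(Σ gᵢ) = (2.3·44.2 + 19·-105.4) / (2.3 + 19)
= -1900.94 / 21.3 = -89.25 mV

-89 mV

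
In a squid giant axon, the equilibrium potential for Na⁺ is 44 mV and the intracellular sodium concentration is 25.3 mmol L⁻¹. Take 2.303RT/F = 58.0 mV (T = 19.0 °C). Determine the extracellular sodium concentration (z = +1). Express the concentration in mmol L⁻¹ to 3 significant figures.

Nernst: E = (58.0/1) · log₁₀([out]/[in]), so log₁₀([out]/[in]) = 44.0 × 1 / 58.0 = 0.7586.
[out]/[in] = 10^(0.7586) = 5.736.
[out] = 5.736 × 25.3 = 145.1 mmol L⁻¹.

145 mmol L⁻¹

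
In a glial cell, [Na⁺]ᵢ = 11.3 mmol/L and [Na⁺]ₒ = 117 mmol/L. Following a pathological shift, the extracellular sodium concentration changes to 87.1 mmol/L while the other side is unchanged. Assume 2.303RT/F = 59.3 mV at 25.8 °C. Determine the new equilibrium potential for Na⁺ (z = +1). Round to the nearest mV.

After the shift: [Na⁺]_out = 87.1, [Na⁺]_in = 11.3 mmol/L.
E_new = (59.3/1)·log₁₀(87.1/11.3) = 59.30 · (0.8869) = 52.60 mV

53 mV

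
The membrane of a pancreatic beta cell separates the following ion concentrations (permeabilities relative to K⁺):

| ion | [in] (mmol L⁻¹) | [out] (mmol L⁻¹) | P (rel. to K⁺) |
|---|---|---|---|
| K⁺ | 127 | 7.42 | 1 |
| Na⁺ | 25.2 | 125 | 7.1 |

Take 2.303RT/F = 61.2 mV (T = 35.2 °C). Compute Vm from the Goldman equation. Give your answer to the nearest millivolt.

Vm = 61.2 · log₁₀[(Σ P·[cation]ₒ + Σ P·[anion]ᵢ) / (Σ P·[cation]ᵢ + Σ P·[anion]ₒ)]
Numerator = 1×7.42 + 7.1×125 = 894.9
Denominator = 1×127 + 7.1×25.2 = 305.9
Vm = 61.2 · log₁₀(2.9253) = 61.2 × (0.4662) = 28.53 mV

29 mV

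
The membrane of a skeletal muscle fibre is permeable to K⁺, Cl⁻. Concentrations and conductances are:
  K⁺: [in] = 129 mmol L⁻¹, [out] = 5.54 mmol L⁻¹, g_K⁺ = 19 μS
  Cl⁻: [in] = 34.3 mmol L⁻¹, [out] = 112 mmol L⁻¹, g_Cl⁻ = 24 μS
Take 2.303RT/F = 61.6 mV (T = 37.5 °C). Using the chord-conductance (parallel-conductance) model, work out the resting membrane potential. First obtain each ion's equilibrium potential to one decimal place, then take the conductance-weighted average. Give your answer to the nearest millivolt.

E_K⁺ = (61.6/1)·log₁₀(5.54/129) = -84.2 mV
E_Cl⁻ = (61.6/-1)·log₁₀(112/34.3) = -31.7 mV
Vm = (Σ gᵢEᵢ)/(Σ gᵢ) = (19·-84.2 + 24·-31.7) / (19 + 24)
= -2360.60 / 43 = -54.90 mV

-55 mV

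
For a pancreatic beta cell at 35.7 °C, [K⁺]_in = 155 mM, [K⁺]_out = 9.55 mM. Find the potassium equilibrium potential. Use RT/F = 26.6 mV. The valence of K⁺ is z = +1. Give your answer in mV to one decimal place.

-74.1 mV

E = (26.6/z) · ln([K⁺]_out/[K⁺]_in) with z = +1.
= (26.6/1) · ln(9.55/155) = 26.60 · ln(0.06161)
= 26.60 · (-2.7869) = -74.13 mV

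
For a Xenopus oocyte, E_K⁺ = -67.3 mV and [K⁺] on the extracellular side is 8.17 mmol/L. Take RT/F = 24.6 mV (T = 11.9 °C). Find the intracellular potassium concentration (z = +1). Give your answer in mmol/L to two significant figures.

Nernst: E = (24.6/1) · ln([out]/[in]), so ln([out]/[in]) = -67.3 × 1 / 24.6 = -2.7358.
[out]/[in] = e^(-2.7358) = 0.06484.
[in] = 8.17 / 0.06484 = 126 mmol/L.

130 mmol/L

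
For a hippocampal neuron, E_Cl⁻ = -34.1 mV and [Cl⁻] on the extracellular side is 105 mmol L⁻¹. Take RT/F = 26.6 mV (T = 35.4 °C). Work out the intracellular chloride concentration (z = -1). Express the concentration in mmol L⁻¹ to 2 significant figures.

29 mmol L⁻¹

Nernst: E = (26.6/-1) · ln([out]/[in]), so ln([out]/[in]) = -34.1 × -1 / 26.6 = 1.2820.
[out]/[in] = e^(1.2820) = 3.604.
[in] = 105 / 3.604 = 29.14 mmol L⁻¹.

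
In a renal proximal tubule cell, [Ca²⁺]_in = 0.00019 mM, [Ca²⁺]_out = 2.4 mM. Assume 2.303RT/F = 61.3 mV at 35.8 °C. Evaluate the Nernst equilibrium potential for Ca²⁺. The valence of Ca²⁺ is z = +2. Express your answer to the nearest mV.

126 mV

E = (61.3/z) · log₁₀([Ca²⁺]_out/[Ca²⁺]_in) with z = +2.
= (61.3/2) · log₁₀(2.4/0.00019) = 30.65 · log₁₀(1.263e+04)
= 30.65 · (4.1015) = 125.71 mV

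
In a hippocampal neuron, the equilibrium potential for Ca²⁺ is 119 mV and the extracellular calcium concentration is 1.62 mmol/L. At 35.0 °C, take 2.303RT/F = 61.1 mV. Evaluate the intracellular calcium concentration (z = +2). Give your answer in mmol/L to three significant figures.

0.000206 mmol/L

Nernst: E = (61.1/2) · log₁₀([out]/[in]), so log₁₀([out]/[in]) = 119.0 × 2 / 61.1 = 3.8953.
[out]/[in] = 10^(3.8953) = 7857.
[in] = 1.62 / 7857 = 0.0002062 mmol/L.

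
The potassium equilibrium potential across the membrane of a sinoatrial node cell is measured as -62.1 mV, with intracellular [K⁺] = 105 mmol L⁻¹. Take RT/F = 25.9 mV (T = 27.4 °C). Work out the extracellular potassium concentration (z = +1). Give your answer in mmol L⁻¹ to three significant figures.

Nernst: E = (25.9/1) · ln([out]/[in]), so ln([out]/[in]) = -62.1 × 1 / 25.9 = -2.3977.
[out]/[in] = e^(-2.3977) = 0.09093.
[out] = 0.09093 × 105 = 9.547 mmol L⁻¹.

9.55 mmol L⁻¹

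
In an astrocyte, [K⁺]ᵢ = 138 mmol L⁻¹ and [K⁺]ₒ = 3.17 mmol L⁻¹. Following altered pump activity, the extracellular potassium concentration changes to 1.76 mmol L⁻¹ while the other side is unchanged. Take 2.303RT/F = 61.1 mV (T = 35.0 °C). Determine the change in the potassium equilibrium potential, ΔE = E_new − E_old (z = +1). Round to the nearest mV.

E_old = (61.1/1)·log₁₀(3.17/138) = -100.13 mV
E_new = (61.1/1)·log₁₀(1.76/138) = -115.75 mV
ΔE = -115.75 − (-100.13) = -15.61 mV

-16 mV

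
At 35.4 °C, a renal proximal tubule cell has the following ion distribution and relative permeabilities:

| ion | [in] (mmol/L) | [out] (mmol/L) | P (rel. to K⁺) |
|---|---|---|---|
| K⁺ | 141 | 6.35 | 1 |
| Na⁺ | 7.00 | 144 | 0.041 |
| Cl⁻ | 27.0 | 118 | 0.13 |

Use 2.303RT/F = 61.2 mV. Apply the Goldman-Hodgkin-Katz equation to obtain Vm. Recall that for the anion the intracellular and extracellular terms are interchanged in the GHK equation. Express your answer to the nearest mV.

-61 mV

Vm = 61.2 · log₁₀[(Σ P·[cation]ₒ + Σ P·[anion]ᵢ) / (Σ P·[cation]ᵢ + Σ P·[anion]ₒ)]
Numerator = 1×6.35 + 0.041×144 + 0.13×27.0 = 15.76
Denominator = 1×141 + 0.041×7.00 + 0.13×118 = 156.6
Vm = 61.2 · log₁₀(0.10065) = 61.2 × (-0.9972) = -61.03 mV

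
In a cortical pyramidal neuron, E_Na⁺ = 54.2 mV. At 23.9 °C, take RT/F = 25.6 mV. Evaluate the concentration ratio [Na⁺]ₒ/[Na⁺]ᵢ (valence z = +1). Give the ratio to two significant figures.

8.3

ln([out]/[in]) = E·z/(25.6) = 54.2 × 1 / 25.6 = 2.1172
[out]/[in] = e^(2.1172) = 8.308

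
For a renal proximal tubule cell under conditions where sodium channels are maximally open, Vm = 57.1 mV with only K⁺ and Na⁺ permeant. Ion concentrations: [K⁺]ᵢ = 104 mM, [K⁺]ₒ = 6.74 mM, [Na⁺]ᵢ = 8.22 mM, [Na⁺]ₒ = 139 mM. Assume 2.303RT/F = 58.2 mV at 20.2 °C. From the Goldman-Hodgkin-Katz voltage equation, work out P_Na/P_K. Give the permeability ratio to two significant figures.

Let α = P_Na/P_K. GHK: Vm = 58.2·log₁₀[(Kₒ + α·Naₒ)/(Kᵢ + α·Naᵢ)].
10^(Vm/58.2) = 10^(57.1/58.2) = 9.5741
So 9.5741·(Kᵢ + α·Naᵢ) = Kₒ + α·Naₒ → α = (9.5741·104.0 − 6.74) / (139.0 − 9.5741·8.22)
α = (995.7 − 6.74) / (139.0 − 78.7) = 989/60.3 = 16.4

16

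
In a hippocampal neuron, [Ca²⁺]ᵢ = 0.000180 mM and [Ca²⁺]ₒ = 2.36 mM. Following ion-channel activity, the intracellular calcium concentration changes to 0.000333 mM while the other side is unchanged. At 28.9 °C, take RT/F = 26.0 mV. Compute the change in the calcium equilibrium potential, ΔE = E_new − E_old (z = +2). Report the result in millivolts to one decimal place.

-8.0 mV

E_old = (26.0/2)·ln(2.36/0.000180) = 123.26 mV
E_new = (26.0/2)·ln(2.36/0.000333) = 115.26 mV
ΔE = 115.26 − (123.26) = -8.00 mV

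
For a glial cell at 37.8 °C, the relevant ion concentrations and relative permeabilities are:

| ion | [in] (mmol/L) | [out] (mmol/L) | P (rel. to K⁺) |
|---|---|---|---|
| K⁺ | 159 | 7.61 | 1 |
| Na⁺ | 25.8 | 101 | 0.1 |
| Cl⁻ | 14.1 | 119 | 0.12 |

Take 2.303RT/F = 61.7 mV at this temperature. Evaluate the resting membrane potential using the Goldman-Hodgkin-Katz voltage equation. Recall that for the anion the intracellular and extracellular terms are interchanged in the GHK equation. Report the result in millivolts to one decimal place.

Vm = 61.7 · log₁₀[(Σ P·[cation]ₒ + Σ P·[anion]ᵢ) / (Σ P·[cation]ᵢ + Σ P·[anion]ₒ)]
Numerator = 1×7.61 + 0.1×101 + 0.12×14.1 = 19.4
Denominator = 1×159 + 0.1×25.8 + 0.12×119 = 175.9
Vm = 61.7 · log₁₀(0.11033) = 61.7 × (-0.9573) = -59.07 mV

-59.1 mV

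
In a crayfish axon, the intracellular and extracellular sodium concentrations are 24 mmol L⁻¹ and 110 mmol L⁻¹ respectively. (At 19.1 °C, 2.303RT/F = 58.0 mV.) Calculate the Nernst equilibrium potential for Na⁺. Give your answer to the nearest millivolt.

38 mV

E = (58.0/z) · log₁₀([Na⁺]_out/[Na⁺]_in) with z = +1.
= (58.0/1) · log₁₀(110/24) = 58.00 · log₁₀(4.583)
= 58.00 · (0.6612) = 38.35 mV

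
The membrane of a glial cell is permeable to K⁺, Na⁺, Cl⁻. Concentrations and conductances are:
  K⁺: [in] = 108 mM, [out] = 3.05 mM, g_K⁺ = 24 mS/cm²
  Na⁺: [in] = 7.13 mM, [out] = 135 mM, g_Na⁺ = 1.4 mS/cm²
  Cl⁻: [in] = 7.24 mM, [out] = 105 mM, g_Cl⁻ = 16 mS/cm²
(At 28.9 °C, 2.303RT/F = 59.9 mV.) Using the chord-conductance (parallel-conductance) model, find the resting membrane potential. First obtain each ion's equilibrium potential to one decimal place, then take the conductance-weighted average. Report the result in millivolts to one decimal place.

-78.1 mV

E_K⁺ = (59.9/1)·log₁₀(3.05/108) = -92.8 mV
E_Na⁺ = (59.9/1)·log₁₀(135/7.13) = 76.5 mV
E_Cl⁻ = (59.9/-1)·log₁₀(105/7.24) = -69.6 mV
Vm = (Σ gᵢEᵢ)/(Σ gᵢ) = (24·-92.8 + 1.4·76.5 + 16·-69.6) / (24 + 1.4 + 16)
= -3233.70 / 41.4 = -78.11 mV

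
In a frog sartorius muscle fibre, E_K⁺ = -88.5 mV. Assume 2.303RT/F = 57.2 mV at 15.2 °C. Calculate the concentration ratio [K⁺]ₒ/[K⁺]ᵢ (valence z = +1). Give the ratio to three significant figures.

log₁₀([out]/[in]) = E·z/(57.2) = -88.5 × 1 / 57.2 = -1.5472
[out]/[in] = 10^(-1.5472) = 0.02837

0.0284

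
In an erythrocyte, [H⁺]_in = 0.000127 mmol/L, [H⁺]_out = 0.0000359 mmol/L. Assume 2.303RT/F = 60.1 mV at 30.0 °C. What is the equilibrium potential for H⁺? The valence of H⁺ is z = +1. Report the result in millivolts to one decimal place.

E = (60.1/z) · log₁₀([H⁺]_out/[H⁺]_in) with z = +1.
= (60.1/1) · log₁₀(0.0000359/0.000127) = 60.10 · log₁₀(0.2827)
= 60.10 · (-0.5487) = -32.98 mV

-33.0 mV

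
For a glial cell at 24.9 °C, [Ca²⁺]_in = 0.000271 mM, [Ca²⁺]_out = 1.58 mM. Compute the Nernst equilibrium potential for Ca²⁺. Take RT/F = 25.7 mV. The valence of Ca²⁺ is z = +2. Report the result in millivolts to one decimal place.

E = (25.7/z) · ln([Ca²⁺]_out/[Ca²⁺]_in) with z = +2.
= (25.7/2) · ln(1.58/0.000271) = 12.85 · ln(5830)
= 12.85 · (8.6708) = 111.42 mV

111.4 mV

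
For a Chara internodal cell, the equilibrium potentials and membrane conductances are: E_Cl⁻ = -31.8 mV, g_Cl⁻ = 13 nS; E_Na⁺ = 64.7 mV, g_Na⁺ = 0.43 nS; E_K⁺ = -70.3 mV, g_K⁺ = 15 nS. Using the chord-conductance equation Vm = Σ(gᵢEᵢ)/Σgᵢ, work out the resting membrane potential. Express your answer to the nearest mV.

Σ gᵢEᵢ = 13·(-31.8) + 0.43·(64.7) + 15·(-70.3) = -1440.08
Σ gᵢ = 13 + 0.43 + 15 = 28.43
Vm = -1440.08 / 28.43 = -50.65 mV

-51 mV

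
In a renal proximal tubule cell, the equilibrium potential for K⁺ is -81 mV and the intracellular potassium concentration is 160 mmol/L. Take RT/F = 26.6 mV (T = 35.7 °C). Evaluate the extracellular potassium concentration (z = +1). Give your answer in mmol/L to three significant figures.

Nernst: E = (26.6/1) · ln([out]/[in]), so ln([out]/[in]) = -81.0 × 1 / 26.6 = -3.0451.
[out]/[in] = e^(-3.0451) = 0.04759.
[out] = 0.04759 × 160 = 7.615 mmol/L.

7.61 mmol/L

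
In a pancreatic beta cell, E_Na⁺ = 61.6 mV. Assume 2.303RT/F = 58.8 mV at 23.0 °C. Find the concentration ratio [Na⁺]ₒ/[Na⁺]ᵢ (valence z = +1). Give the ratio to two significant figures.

11

log₁₀([out]/[in]) = E·z/(58.8) = 61.6 × 1 / 58.8 = 1.0476
[out]/[in] = 10^(1.0476) = 11.16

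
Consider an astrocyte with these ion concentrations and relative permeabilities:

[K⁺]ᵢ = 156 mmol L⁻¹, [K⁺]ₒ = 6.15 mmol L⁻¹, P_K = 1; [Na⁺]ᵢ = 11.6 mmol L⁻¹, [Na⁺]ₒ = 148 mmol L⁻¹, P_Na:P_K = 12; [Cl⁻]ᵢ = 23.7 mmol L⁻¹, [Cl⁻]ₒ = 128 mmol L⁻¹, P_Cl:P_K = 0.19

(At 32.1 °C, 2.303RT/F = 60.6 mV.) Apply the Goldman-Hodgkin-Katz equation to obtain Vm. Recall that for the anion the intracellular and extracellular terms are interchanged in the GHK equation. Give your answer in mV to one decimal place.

45.3 mV

Vm = 60.6 · log₁₀[(Σ P·[cation]ₒ + Σ P·[anion]ᵢ) / (Σ P·[cation]ᵢ + Σ P·[anion]ₒ)]
Numerator = 1×6.15 + 12×148 + 0.19×23.7 = 1787
Denominator = 1×156 + 12×11.6 + 0.19×128 = 319.5
Vm = 60.6 · log₁₀(5.5917) = 60.6 × (0.7475) = 45.30 mV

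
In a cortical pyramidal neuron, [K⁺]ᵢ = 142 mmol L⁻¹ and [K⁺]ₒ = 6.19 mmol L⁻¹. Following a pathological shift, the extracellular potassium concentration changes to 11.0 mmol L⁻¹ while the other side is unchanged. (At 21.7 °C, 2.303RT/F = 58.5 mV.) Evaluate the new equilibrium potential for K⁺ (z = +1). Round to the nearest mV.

After the shift: [K⁺]_out = 11.0, [K⁺]_in = 142 mmol L⁻¹.
E_new = (58.5/1)·log₁₀(11.0/142) = 58.50 · (-1.1109) = -64.99 mV

-65 mV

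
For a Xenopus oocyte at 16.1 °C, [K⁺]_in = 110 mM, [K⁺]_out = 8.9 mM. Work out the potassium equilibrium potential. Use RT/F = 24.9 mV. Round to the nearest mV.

-63 mV

E = (24.9/z) · ln([K⁺]_out/[K⁺]_in) with z = +1.
= (24.9/1) · ln(8.9/110) = 24.90 · ln(0.08091)
= 24.90 · (-2.5144) = -62.61 mV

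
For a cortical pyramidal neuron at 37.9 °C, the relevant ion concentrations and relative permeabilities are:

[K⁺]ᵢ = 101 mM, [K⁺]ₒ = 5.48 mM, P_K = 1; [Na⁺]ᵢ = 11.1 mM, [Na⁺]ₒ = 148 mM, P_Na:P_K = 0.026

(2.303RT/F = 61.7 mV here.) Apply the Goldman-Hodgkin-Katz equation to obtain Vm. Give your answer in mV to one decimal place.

-63.9 mV

Vm = 61.7 · log₁₀[(Σ P·[cation]ₒ + Σ P·[anion]ᵢ) / (Σ P·[cation]ᵢ + Σ P·[anion]ₒ)]
Numerator = 1×5.48 + 0.026×148 = 9.328
Denominator = 1×101 + 0.026×11.1 = 101.3
Vm = 61.7 · log₁₀(0.092093) = 61.7 × (-1.0358) = -63.91 mV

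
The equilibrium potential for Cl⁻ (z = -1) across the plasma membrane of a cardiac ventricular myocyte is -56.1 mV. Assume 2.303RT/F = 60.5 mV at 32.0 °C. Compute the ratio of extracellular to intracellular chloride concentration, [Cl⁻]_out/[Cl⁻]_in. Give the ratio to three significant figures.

log₁₀([out]/[in]) = E·z/(60.5) = -56.1 × -1 / 60.5 = 0.9273
[out]/[in] = 10^(0.9273) = 8.458

8.46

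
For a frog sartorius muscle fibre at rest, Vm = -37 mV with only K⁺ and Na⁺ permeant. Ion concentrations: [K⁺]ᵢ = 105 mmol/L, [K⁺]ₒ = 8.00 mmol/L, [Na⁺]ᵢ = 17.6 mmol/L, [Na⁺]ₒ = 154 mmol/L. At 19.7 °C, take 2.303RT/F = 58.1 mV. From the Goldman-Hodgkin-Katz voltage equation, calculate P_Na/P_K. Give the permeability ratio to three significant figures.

Let α = P_Na/P_K. GHK: Vm = 58.1·log₁₀[(Kₒ + α·Naₒ)/(Kᵢ + α·Naᵢ)].
10^(Vm/58.1) = 10^(-37.0/58.1) = 0.23076
So 0.23076·(Kᵢ + α·Naᵢ) = Kₒ + α·Naₒ → α = (0.23076·105.0 − 8.0) / (154.0 − 0.23076·17.6)
α = (24.23 − 8.0) / (154.0 − 4.061) = 16.23/149.9 = 0.1082

0.108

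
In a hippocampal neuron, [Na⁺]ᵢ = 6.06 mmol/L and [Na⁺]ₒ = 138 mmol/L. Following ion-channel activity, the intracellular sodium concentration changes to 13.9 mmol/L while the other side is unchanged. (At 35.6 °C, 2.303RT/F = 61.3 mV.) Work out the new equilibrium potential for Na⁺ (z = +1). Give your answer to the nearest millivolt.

After the shift: [Na⁺]_out = 138, [Na⁺]_in = 13.9 mmol/L.
E_new = (61.3/1)·log₁₀(138/13.9) = 61.30 · (0.9969) = 61.11 mV

61 mV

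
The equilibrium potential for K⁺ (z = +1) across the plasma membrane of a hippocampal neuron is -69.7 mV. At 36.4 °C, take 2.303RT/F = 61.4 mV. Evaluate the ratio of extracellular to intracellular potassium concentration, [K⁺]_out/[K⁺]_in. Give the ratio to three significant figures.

log₁₀([out]/[in]) = E·z/(61.4) = -69.7 × 1 / 61.4 = -1.1352
[out]/[in] = 10^(-1.1352) = 0.07325

0.0733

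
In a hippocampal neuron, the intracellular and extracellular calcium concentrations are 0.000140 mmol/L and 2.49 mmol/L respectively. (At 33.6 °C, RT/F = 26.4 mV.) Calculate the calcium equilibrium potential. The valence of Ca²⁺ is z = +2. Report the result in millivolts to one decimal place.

129.2 mV

E = (26.4/z) · ln([Ca²⁺]_out/[Ca²⁺]_in) with z = +2.
= (26.4/2) · ln(2.49/0.000140) = 13.20 · ln(1.779e+04)
= 13.20 · (9.7862) = 129.18 mV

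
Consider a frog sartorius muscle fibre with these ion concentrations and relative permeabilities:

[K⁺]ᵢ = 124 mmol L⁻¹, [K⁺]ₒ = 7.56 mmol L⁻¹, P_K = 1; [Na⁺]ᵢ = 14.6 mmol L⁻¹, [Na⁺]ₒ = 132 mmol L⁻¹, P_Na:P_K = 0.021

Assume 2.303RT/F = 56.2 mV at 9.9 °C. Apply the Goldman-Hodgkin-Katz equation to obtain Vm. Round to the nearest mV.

Vm = 56.2 · log₁₀[(Σ P·[cation]ₒ + Σ P·[anion]ᵢ) / (Σ P·[cation]ᵢ + Σ P·[anion]ₒ)]
Numerator = 1×7.56 + 0.021×132 = 10.33
Denominator = 1×124 + 0.021×14.6 = 124.3
Vm = 56.2 · log₁₀(0.083117) = 56.2 × (-1.0803) = -60.71 mV

-61 mV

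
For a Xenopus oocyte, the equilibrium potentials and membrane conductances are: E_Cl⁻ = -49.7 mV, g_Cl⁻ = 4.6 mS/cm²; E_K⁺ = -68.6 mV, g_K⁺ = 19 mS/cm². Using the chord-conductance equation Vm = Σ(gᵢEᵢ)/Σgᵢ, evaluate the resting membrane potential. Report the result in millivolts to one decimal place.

Σ gᵢEᵢ = 4.6·(-49.7) + 19·(-68.6) = -1532.02
Σ gᵢ = 4.6 + 19 = 23.6
Vm = -1532.02 / 23.6 = -64.92 mV

-64.9 mV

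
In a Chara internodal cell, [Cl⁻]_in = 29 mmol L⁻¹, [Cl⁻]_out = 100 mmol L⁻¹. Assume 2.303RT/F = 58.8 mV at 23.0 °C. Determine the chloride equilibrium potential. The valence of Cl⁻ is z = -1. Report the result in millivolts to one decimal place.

-31.6 mV

E = (58.8/z) · log₁₀([Cl⁻]_out/[Cl⁻]_in) with z = -1.
For an anion, dividing by z = -1 reverses the sign.
= (58.8/-1) · log₁₀(100/29) = -58.80 · log₁₀(3.448)
= -58.80 · (0.5376) = -31.61 mV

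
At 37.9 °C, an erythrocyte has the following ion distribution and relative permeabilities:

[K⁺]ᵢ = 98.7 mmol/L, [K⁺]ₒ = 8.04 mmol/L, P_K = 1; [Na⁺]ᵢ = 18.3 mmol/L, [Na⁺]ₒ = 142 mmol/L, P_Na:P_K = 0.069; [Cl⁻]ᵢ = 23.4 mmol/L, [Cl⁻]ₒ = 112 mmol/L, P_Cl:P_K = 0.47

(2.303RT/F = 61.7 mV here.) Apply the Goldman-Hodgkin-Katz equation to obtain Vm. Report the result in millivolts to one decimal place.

-44.6 mV

Vm = 61.7 · log₁₀[(Σ P·[cation]ₒ + Σ P·[anion]ᵢ) / (Σ P·[cation]ᵢ + Σ P·[anion]ₒ)]
Numerator = 1×8.04 + 0.069×142 + 0.47×23.4 = 28.84
Denominator = 1×98.7 + 0.069×18.3 + 0.47×112 = 152.6
Vm = 61.7 · log₁₀(0.18896) = 61.7 × (-0.7236) = -44.65 mV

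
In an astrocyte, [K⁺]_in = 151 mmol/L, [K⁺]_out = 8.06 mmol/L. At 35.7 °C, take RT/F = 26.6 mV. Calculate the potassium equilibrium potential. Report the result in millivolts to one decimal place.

E = (26.6/z) · ln([K⁺]_out/[K⁺]_in) with z = +1.
= (26.6/1) · ln(8.06/151) = 26.60 · ln(0.05338)
= 26.60 · (-2.9304) = -77.95 mV

-77.9 mV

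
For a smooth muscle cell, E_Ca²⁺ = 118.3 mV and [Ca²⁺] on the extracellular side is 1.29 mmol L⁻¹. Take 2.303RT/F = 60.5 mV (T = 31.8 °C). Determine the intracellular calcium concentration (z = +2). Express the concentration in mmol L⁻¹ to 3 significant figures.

Nernst: E = (60.5/2) · log₁₀([out]/[in]), so log₁₀([out]/[in]) = 118.3 × 2 / 60.5 = 3.9107.
[out]/[in] = 10^(3.9107) = 8142.
[in] = 1.29 / 8142 = 0.0001584 mmol L⁻¹.

0.000158 mmol L⁻¹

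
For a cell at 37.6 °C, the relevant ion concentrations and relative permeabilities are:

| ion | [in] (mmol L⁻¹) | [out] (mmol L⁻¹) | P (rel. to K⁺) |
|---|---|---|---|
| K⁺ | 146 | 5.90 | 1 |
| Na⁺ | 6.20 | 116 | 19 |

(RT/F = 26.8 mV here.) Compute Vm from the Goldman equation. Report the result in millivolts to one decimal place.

Vm = 26.8 · ln[(Σ P·[cation]ₒ + Σ P·[anion]ᵢ) / (Σ P·[cation]ᵢ + Σ P·[anion]ₒ)]
Numerator = 1×5.90 + 19×116 = 2210
Denominator = 1×146 + 19×6.20 = 263.8
Vm = 26.8 · ln(8.3772) = 26.8 × (2.1255) = 56.96 mV

57.0 mV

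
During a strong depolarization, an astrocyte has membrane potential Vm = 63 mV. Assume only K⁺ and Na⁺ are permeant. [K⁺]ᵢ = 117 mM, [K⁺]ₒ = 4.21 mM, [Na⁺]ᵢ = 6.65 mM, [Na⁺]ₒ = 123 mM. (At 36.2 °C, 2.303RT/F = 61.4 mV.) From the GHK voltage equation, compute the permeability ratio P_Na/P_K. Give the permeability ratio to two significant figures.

24

Let α = P_Na/P_K. GHK: Vm = 61.4·log₁₀[(Kₒ + α·Naₒ)/(Kᵢ + α·Naᵢ)].
10^(Vm/61.4) = 10^(63.0/61.4) = 10.618
So 10.618·(Kᵢ + α·Naᵢ) = Kₒ + α·Naₒ → α = (10.618·117.0 − 4.21) / (123.0 − 10.618·6.65)
α = (1242 − 4.21) / (123.0 − 70.61) = 1238/52.39 = 23.63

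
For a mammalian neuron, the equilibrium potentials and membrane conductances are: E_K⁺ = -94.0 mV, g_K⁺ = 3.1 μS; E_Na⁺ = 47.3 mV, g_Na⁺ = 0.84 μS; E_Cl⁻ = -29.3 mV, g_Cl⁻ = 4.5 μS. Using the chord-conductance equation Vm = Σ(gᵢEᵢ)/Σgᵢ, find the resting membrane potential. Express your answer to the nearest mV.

Σ gᵢEᵢ = 3.1·(-94.0) + 0.84·(47.3) + 4.5·(-29.3) = -383.52
Σ gᵢ = 3.1 + 0.84 + 4.5 = 8.44
Vm = -383.52 / 8.44 = -45.44 mV

-45 mV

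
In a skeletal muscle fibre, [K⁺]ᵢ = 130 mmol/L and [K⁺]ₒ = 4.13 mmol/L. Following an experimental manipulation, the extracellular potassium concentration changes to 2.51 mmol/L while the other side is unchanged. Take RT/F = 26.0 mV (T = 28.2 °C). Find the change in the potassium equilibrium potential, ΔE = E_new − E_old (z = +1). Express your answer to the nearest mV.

-13 mV

E_old = (26.0/1)·ln(4.13/130) = -89.68 mV
E_new = (26.0/1)·ln(2.51/130) = -102.63 mV
ΔE = -102.63 − (-89.68) = -12.95 mV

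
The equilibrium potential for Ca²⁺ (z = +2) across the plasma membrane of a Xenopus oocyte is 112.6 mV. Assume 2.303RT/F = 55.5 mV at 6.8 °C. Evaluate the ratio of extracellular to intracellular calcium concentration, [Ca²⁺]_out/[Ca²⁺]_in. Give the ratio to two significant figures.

11000

log₁₀([out]/[in]) = E·z/(55.5) = 112.6 × 2 / 55.5 = 4.0577
[out]/[in] = 10^(4.0577) = 1.142e+04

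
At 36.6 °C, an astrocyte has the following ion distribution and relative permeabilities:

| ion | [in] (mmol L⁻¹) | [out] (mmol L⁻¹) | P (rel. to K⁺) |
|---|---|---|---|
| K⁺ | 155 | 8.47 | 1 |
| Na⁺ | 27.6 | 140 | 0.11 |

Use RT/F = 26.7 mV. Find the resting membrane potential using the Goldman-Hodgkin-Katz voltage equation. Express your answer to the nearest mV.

Vm = 26.7 · ln[(Σ P·[cation]ₒ + Σ P·[anion]ᵢ) / (Σ P·[cation]ᵢ + Σ P·[anion]ₒ)]
Numerator = 1×8.47 + 0.11×140 = 23.87
Denominator = 1×155 + 0.11×27.6 = 158
Vm = 26.7 · ln(0.15104) = 26.7 × (-1.8902) = -50.47 mV

-50 mV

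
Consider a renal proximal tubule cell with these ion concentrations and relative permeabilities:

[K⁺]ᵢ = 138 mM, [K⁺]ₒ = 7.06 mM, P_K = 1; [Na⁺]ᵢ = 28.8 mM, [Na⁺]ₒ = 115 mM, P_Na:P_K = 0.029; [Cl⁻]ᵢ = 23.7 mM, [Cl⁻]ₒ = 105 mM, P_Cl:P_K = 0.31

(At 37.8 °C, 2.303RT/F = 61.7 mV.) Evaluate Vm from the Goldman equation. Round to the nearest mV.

-61 mV

Vm = 61.7 · log₁₀[(Σ P·[cation]ₒ + Σ P·[anion]ᵢ) / (Σ P·[cation]ᵢ + Σ P·[anion]ₒ)]
Numerator = 1×7.06 + 0.029×115 + 0.31×23.7 = 17.74
Denominator = 1×138 + 0.029×28.8 + 0.31×105 = 171.4
Vm = 61.7 · log₁₀(0.10352) = 61.7 × (-0.9850) = -60.77 mV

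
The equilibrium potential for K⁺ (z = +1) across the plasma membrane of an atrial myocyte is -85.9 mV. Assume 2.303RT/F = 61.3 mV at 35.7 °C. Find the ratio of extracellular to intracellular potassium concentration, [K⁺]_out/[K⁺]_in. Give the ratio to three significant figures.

log₁₀([out]/[in]) = E·z/(61.3) = -85.9 × 1 / 61.3 = -1.4013
[out]/[in] = 10^(-1.4013) = 0.03969

0.0397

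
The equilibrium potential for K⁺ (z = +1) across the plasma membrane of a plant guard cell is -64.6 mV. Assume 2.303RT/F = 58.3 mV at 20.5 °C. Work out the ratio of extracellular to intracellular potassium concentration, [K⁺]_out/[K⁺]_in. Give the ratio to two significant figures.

log₁₀([out]/[in]) = E·z/(58.3) = -64.6 × 1 / 58.3 = -1.1081
[out]/[in] = 10^(-1.1081) = 0.07797

0.078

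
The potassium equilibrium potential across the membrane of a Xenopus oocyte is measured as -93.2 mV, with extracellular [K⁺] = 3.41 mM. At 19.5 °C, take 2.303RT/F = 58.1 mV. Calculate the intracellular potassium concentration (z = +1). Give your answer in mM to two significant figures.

Nernst: E = (58.1/1) · log₁₀([out]/[in]), so log₁₀([out]/[in]) = -93.2 × 1 / 58.1 = -1.6041.
[out]/[in] = 10^(-1.6041) = 0.02488.
[in] = 3.41 / 0.02488 = 137.1 mM.

140 mM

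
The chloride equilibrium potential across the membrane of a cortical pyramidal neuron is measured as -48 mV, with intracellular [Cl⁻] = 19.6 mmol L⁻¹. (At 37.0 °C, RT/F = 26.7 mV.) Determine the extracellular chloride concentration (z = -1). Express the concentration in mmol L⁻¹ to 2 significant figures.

Nernst: E = (26.7/-1) · ln([out]/[in]), so ln([out]/[in]) = -48.0 × -1 / 26.7 = 1.7978.
[out]/[in] = e^(1.7978) = 6.036.
[out] = 6.036 × 19.6 = 118.3 mmol L⁻¹.

120 mmol L⁻¹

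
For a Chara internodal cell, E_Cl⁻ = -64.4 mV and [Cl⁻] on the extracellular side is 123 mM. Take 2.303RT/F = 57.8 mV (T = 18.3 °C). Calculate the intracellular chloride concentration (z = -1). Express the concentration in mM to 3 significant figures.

Nernst: E = (57.8/-1) · log₁₀([out]/[in]), so log₁₀([out]/[in]) = -64.4 × -1 / 57.8 = 1.1142.
[out]/[in] = 10^(1.1142) = 13.01.
[in] = 123 / 13.01 = 9.456 mM.

9.46 mM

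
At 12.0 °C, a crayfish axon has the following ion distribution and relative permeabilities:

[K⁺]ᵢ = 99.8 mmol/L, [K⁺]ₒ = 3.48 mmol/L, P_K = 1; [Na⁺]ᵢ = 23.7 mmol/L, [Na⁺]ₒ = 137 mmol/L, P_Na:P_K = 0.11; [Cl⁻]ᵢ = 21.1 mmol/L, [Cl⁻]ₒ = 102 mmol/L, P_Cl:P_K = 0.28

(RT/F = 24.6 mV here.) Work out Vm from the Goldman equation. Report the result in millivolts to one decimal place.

Vm = 24.6 · ln[(Σ P·[cation]ₒ + Σ P·[anion]ᵢ) / (Σ P·[cation]ᵢ + Σ P·[anion]ₒ)]
Numerator = 1×3.48 + 0.11×137 + 0.28×21.1 = 24.46
Denominator = 1×99.8 + 0.11×23.7 + 0.28×102 = 131
Vm = 24.6 · ln(0.18675) = 24.6 × (-1.6780) = -41.28 mV

-41.3 mV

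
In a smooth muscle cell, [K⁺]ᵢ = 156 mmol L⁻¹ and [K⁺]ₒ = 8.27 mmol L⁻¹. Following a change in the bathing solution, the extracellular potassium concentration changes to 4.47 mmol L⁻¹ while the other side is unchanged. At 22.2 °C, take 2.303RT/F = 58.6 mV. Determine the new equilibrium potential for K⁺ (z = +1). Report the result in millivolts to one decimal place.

-90.4 mV

After the shift: [K⁺]_out = 4.47, [K⁺]_in = 156 mmol L⁻¹.
E_new = (58.6/1)·log₁₀(4.47/156) = 58.60 · (-1.5428) = -90.41 mV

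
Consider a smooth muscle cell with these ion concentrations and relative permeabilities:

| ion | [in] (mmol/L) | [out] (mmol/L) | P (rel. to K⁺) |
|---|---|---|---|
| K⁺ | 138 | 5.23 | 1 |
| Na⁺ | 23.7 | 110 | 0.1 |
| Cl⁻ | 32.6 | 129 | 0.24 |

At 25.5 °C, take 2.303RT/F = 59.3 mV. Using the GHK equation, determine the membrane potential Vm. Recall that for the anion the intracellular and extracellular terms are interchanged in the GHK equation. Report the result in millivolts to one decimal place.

-50.6 mV

Vm = 59.3 · log₁₀[(Σ P·[cation]ₒ + Σ P·[anion]ᵢ) / (Σ P·[cation]ᵢ + Σ P·[anion]ₒ)]
Numerator = 1×5.23 + 0.1×110 + 0.24×32.6 = 24.05
Denominator = 1×138 + 0.1×23.7 + 0.24×129 = 171.3
Vm = 59.3 · log₁₀(0.1404) = 59.3 × (-0.8526) = -50.56 mV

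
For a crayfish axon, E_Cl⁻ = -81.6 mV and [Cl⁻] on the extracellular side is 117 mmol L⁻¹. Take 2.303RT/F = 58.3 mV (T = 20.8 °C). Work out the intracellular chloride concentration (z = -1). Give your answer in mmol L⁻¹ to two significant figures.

Nernst: E = (58.3/-1) · log₁₀([out]/[in]), so log₁₀([out]/[in]) = -81.6 × -1 / 58.3 = 1.3997.
[out]/[in] = 10^(1.3997) = 25.1.
[in] = 117 / 25.1 = 4.662 mmol L⁻¹.

4.7 mmol L⁻¹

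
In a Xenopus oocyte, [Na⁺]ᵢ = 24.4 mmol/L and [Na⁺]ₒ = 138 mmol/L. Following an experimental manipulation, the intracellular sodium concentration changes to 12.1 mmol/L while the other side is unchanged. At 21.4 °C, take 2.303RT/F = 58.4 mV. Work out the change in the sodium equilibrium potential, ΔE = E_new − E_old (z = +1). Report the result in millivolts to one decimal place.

E_old = (58.4/1)·log₁₀(138/24.4) = 43.95 mV
E_new = (58.4/1)·log₁₀(138/12.1) = 61.73 mV
ΔE = 61.73 − (43.95) = 17.79 mV

17.8 mV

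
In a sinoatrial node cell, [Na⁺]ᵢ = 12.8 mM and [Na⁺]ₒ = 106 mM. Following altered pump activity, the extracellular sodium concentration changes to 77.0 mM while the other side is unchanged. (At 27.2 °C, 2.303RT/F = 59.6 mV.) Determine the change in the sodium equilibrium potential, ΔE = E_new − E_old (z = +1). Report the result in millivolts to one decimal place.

-8.3 mV

E_old = (59.6/1)·log₁₀(106/12.8) = 54.72 mV
E_new = (59.6/1)·log₁₀(77.0/12.8) = 46.45 mV
ΔE = 46.45 − (54.72) = -8.27 mV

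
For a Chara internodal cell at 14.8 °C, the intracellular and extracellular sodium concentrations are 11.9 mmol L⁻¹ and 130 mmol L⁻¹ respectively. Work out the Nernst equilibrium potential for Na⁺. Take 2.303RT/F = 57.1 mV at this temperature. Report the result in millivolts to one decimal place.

E = (57.1/z) · log₁₀([Na⁺]_out/[Na⁺]_in) with z = +1.
= (57.1/1) · log₁₀(130/11.9) = 57.10 · log₁₀(10.92)
= 57.10 · (1.0384) = 59.29 mV

59.3 mV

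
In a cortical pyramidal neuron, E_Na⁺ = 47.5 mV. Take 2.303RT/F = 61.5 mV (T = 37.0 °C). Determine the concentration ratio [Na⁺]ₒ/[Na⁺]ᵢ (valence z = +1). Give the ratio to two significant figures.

log₁₀([out]/[in]) = E·z/(61.5) = 47.5 × 1 / 61.5 = 0.7724
[out]/[in] = 10^(0.7724) = 5.92

5.9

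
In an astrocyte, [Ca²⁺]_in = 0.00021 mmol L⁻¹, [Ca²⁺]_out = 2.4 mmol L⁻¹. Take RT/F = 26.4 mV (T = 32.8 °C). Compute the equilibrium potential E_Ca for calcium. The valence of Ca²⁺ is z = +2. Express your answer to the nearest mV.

E = (26.4/z) · ln([Ca²⁺]_out/[Ca²⁺]_in) with z = +2.
= (26.4/2) · ln(2.4/0.00021) = 13.20 · ln(1.143e+04)
= 13.20 · (9.3439) = 123.34 mV

123 mV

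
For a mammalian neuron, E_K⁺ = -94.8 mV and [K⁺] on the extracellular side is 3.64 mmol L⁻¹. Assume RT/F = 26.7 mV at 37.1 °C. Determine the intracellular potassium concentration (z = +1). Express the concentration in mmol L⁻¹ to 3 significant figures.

Nernst: E = (26.7/1) · ln([out]/[in]), so ln([out]/[in]) = -94.8 × 1 / 26.7 = -3.5506.
[out]/[in] = e^(-3.5506) = 0.02871.
[in] = 3.64 / 0.02871 = 126.8 mmol L⁻¹.

127 mmol L⁻¹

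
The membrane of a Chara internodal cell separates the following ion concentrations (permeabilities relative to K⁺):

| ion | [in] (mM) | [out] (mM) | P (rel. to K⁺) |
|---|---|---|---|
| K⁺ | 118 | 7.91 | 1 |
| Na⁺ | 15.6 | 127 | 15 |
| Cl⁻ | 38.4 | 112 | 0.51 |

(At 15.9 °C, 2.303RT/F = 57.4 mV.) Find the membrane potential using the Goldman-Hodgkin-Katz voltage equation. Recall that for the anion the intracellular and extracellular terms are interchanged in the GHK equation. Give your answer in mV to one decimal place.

Vm = 57.4 · log₁₀[(Σ P·[cation]ₒ + Σ P·[anion]ᵢ) / (Σ P·[cation]ᵢ + Σ P·[anion]ₒ)]
Numerator = 1×7.91 + 15×127 + 0.51×38.4 = 1932
Denominator = 1×118 + 15×15.6 + 0.51×112 = 409.1
Vm = 57.4 · log₁₀(4.7235) = 57.4 × (0.6743) = 38.70 mV

38.7 mV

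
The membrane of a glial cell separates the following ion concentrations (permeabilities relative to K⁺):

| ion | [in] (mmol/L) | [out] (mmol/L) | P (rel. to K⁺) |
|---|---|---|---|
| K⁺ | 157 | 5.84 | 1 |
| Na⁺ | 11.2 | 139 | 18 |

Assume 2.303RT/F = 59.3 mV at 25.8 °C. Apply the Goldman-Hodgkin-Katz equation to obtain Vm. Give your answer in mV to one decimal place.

50.1 mV

Vm = 59.3 · log₁₀[(Σ P·[cation]ₒ + Σ P·[anion]ᵢ) / (Σ P·[cation]ᵢ + Σ P·[anion]ₒ)]
Numerator = 1×5.84 + 18×139 = 2508
Denominator = 1×157 + 18×11.2 = 358.6
Vm = 59.3 · log₁₀(6.9934) = 59.3 × (0.8447) = 50.09 mV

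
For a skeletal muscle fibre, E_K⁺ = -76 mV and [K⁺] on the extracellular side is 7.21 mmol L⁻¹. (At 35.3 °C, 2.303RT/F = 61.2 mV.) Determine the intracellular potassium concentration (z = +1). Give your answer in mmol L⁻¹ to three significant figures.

126 mmol L⁻¹

Nernst: E = (61.2/1) · log₁₀([out]/[in]), so log₁₀([out]/[in]) = -76.0 × 1 / 61.2 = -1.2418.
[out]/[in] = 10^(-1.2418) = 0.0573.
[in] = 7.21 / 0.0573 = 125.8 mmol L⁻¹.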